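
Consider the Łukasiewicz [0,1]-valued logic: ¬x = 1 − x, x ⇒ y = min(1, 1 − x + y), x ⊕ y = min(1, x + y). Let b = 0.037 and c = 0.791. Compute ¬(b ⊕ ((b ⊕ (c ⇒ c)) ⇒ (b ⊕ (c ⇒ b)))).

0.680

c ⇒ c = min(1, 1 − 0.791 + 0.791) = min(1, 1.000) = 1.000
b ⊕ (c ⇒ c) = min(1, 0.037 + 1.000) = min(1, 1.037) = 1.000
c ⇒ b = min(1, 1 − 0.791 + 0.037) = min(1, 0.246) = 0.246
b ⊕ (c ⇒ b) = min(1, 0.037 + 0.246) = min(1, 0.283) = 0.283
(b ⊕ (c ⇒ c)) ⇒ (b ⊕ (c ⇒ b)) = min(1, 1 − 1.000 + 0.283) = min(1, 0.283) = 0.283
b ⊕ ((b ⊕ (c ⇒ c)) ⇒ (b ⊕ (c ⇒ b))) = min(1, 0.037 + 0.283) = min(1, 0.320) = 0.320
¬(b ⊕ ((b ⊕ (c ⇒ c)) ⇒ (b ⊕ (c ⇒ b)))) = 1 − 0.320 = 0.680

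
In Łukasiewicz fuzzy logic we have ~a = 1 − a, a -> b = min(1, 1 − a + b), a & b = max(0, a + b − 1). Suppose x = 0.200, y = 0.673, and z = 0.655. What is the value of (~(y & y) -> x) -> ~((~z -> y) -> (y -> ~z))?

y & y = max(0, 0.673 + 0.673 − 1) = max(0, 0.346) = 0.346
~(y & y) = 1 − 0.346 = 0.654
~(y & y) -> x = min(1, 1 − 0.654 + 0.200) = min(1, 0.546) = 0.546
~z = 1 − 0.655 = 0.345
~z -> y = min(1, 1 − 0.345 + 0.673) = min(1, 1.328) = 1.000
y -> ~z = min(1, 1 − 0.673 + 0.345) = min(1, 0.672) = 0.672
(~z -> y) -> (y -> ~z) = min(1, 1 − 1.000 + 0.672) = min(1, 0.672) = 0.672
~((~z -> y) -> (y -> ~z)) = 1 − 0.672 = 0.328
(~(y & y) -> x) -> ~((~z -> y) -> (y -> ~z)) = min(1, 1 − 0.546 + 0.328) = min(1, 0.782) = 0.782

0.782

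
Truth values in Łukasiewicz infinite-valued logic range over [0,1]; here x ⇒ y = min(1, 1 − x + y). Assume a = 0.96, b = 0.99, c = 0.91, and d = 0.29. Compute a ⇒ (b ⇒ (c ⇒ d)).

c ⇒ d = min(1, 1 − 0.91 + 0.29) = min(1, 0.38) = 0.38
b ⇒ (c ⇒ d) = min(1, 1 − 0.99 + 0.38) = min(1, 0.39) = 0.39
a ⇒ (b ⇒ (c ⇒ d)) = min(1, 1 − 0.96 + 0.39) = min(1, 0.43) = 0.43

0.43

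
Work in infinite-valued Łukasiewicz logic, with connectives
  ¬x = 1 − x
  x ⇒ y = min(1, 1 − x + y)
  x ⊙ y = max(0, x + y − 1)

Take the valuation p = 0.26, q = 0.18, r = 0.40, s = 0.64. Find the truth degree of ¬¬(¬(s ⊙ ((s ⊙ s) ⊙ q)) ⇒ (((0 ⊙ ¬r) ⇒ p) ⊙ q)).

0.18

s ⊙ s = max(0, 0.64 + 0.64 − 1) = max(0, 0.28) = 0.28
(s ⊙ s) ⊙ q = max(0, 0.28 + 0.18 − 1) = max(0, -0.54) = 0.00
s ⊙ ((s ⊙ s) ⊙ q) = max(0, 0.64 + 0.00 − 1) = max(0, -0.36) = 0.00
¬(s ⊙ ((s ⊙ s) ⊙ q)) = 1 − 0.00 = 1.00
¬r = 1 − 0.40 = 0.60
0 ⊙ ¬r = max(0, 0.00 + 0.60 − 1) = max(0, -0.40) = 0.00
(0 ⊙ ¬r) ⇒ p = min(1, 1 − 0.00 + 0.26) = min(1, 1.26) = 1.00
((0 ⊙ ¬r) ⇒ p) ⊙ q = max(0, 1.00 + 0.18 − 1) = max(0, 0.18) = 0.18
¬(s ⊙ ((s ⊙ s) ⊙ q)) ⇒ (((0 ⊙ ¬r) ⇒ p) ⊙ q) = min(1, 1 − 1.00 + 0.18) = min(1, 0.18) = 0.18
¬(¬(s ⊙ ((s ⊙ s) ⊙ q)) ⇒ (((0 ⊙ ¬r) ⇒ p) ⊙ q)) = 1 − 0.18 = 0.82
¬¬(¬(s ⊙ ((s ⊙ s) ⊙ q)) ⇒ (((0 ⊙ ¬r) ⇒ p) ⊙ q)) = 1 − 0.82 = 0.18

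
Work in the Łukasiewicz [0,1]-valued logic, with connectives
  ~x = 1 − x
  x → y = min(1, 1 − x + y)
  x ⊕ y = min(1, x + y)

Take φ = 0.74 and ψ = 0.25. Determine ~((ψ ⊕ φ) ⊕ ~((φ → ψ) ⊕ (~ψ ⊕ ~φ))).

ψ ⊕ φ = min(1, 0.25 + 0.74) = min(1, 0.99) = 0.99
φ → ψ = min(1, 1 − 0.74 + 0.25) = min(1, 0.51) = 0.51
~ψ = 1 − 0.25 = 0.75
~φ = 1 − 0.74 = 0.26
~ψ ⊕ ~φ = min(1, 0.75 + 0.26) = min(1, 1.01) = 1.00
(φ → ψ) ⊕ (~ψ ⊕ ~φ) = min(1, 0.51 + 1.00) = min(1, 1.51) = 1.00
~((φ → ψ) ⊕ (~ψ ⊕ ~φ)) = 1 − 1.00 = 0.00
(ψ ⊕ φ) ⊕ ~((φ → ψ) ⊕ (~ψ ⊕ ~φ)) = min(1, 0.99 + 0.00) = min(1, 0.99) = 0.99
~((ψ ⊕ φ) ⊕ ~((φ → ψ) ⊕ (~ψ ⊕ ~φ))) = 1 − 0.99 = 0.01

0.01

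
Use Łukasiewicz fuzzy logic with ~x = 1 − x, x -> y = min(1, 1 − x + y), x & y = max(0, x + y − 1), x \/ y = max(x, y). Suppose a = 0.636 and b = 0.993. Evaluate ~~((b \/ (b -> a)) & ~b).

0.000

b -> a = min(1, 1 − 0.993 + 0.636) = min(1, 0.643) = 0.643
b \/ (b -> a) = max(0.993, 0.643) = 0.993
~b = 1 − 0.993 = 0.007
(b \/ (b -> a)) & ~b = max(0, 0.993 + 0.007 − 1) = max(0, 0.000) = 0.000
~((b \/ (b -> a)) & ~b) = 1 − 0.000 = 1.000
~~((b \/ (b -> a)) & ~b) = 1 − 1.000 = 0.000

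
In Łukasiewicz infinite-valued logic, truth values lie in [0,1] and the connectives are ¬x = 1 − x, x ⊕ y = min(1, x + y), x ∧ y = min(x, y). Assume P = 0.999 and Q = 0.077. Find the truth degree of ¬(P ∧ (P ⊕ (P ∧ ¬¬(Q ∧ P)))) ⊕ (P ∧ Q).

Q ∧ P = min(0.077, 0.999) = 0.077
¬(Q ∧ P) = 1 − 0.077 = 0.923
¬¬(Q ∧ P) = 1 − 0.923 = 0.077
P ∧ ¬¬(Q ∧ P) = min(0.999, 0.077) = 0.077
P ⊕ (P ∧ ¬¬(Q ∧ P)) = min(1, 0.999 + 0.077) = min(1, 1.076) = 1.000
P ∧ (P ⊕ (P ∧ ¬¬(Q ∧ P))) = min(0.999, 1.000) = 0.999
¬(P ∧ (P ⊕ (P ∧ ¬¬(Q ∧ P)))) = 1 − 0.999 = 0.001
P ∧ Q = min(0.999, 0.077) = 0.077
¬(P ∧ (P ⊕ (P ∧ ¬¬(Q ∧ P)))) ⊕ (P ∧ Q) = min(1, 0.001 + 0.077) = min(1, 0.078) = 0.078

0.078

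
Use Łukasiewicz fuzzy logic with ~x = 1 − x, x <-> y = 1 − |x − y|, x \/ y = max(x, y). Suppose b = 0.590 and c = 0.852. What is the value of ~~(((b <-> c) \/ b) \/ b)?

0.738

b <-> c = 1 − |0.590 − 0.852| = 1 − 0.262 = 0.738
(b <-> c) \/ b = max(0.738, 0.590) = 0.738
((b <-> c) \/ b) \/ b = max(0.738, 0.590) = 0.738
~(((b <-> c) \/ b) \/ b) = 1 − 0.738 = 0.262
~~(((b <-> c) \/ b) \/ b) = 1 − 0.262 = 0.738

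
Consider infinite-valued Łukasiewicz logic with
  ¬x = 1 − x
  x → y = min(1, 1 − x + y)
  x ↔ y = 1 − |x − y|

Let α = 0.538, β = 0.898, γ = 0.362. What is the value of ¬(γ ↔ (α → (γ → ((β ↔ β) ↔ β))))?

0.638

β ↔ β = 1 − |0.898 − 0.898| = 1 − 0.000 = 1.000
(β ↔ β) ↔ β = 1 − |1.000 − 0.898| = 1 − 0.102 = 0.898
γ → ((β ↔ β) ↔ β) = min(1, 1 − 0.362 + 0.898) = min(1, 1.536) = 1.000
α → (γ → ((β ↔ β) ↔ β)) = min(1, 1 − 0.538 + 1.000) = min(1, 1.462) = 1.000
γ ↔ (α → (γ → ((β ↔ β) ↔ β))) = 1 − |0.362 − 1.000| = 1 − 0.638 = 0.362
¬(γ ↔ (α → (γ → ((β ↔ β) ↔ β)))) = 1 − 0.362 = 0.638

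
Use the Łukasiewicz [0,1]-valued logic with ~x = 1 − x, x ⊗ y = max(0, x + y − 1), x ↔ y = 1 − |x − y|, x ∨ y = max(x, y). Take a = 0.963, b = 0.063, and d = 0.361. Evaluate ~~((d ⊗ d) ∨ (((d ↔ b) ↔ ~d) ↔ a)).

0.974

d ⊗ d = max(0, 0.361 + 0.361 − 1) = max(0, -0.278) = 0.000
d ↔ b = 1 − |0.361 − 0.063| = 1 − 0.298 = 0.702
~d = 1 − 0.361 = 0.639
(d ↔ b) ↔ ~d = 1 − |0.702 − 0.639| = 1 − 0.063 = 0.937
((d ↔ b) ↔ ~d) ↔ a = 1 − |0.937 − 0.963| = 1 − 0.026 = 0.974
(d ⊗ d) ∨ (((d ↔ b) ↔ ~d) ↔ a) = max(0.000, 0.974) = 0.974
~((d ⊗ d) ∨ (((d ↔ b) ↔ ~d) ↔ a)) = 1 − 0.974 = 0.026
~~((d ⊗ d) ∨ (((d ↔ b) ↔ ~d) ↔ a)) = 1 − 0.026 = 0.974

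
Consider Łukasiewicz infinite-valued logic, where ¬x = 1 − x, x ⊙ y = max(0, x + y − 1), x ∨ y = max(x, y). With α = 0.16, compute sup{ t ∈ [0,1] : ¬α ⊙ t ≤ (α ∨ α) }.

0.32

¬α = 1 − 0.16 = 0.84
So the left factor is ¬α = 0.84.
α ∨ α = max(0.16, 0.16) = 0.16
So the right-hand bound is α ∨ α = 0.16.
The residuum of the Łukasiewicz t-norm gives the supremum: min(1, 1 − 0.84 + 0.16).
1 − 0.84 + 0.16 = 0.32, so t = min(1, 0.32) = 0.32.
Check: 0.84 ⊙ 0.32 = max(0, 0.16) = 0.16 ≤ 0.16.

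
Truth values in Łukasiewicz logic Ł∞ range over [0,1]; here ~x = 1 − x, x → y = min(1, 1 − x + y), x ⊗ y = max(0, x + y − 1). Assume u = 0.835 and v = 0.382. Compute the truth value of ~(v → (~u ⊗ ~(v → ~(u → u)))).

0.382

~u = 1 − 0.835 = 0.165
u → u = min(1, 1 − 0.835 + 0.835) = min(1, 1.000) = 1.000
~(u → u) = 1 − 1.000 = 0.000
v → ~(u → u) = min(1, 1 − 0.382 + 0.000) = min(1, 0.618) = 0.618
~(v → ~(u → u)) = 1 − 0.618 = 0.382
~u ⊗ ~(v → ~(u → u)) = max(0, 0.165 + 0.382 − 1) = max(0, -0.453) = 0.000
v → (~u ⊗ ~(v → ~(u → u))) = min(1, 1 − 0.382 + 0.000) = min(1, 0.618) = 0.618
~(v → (~u ⊗ ~(v → ~(u → u)))) = 1 − 0.618 = 0.382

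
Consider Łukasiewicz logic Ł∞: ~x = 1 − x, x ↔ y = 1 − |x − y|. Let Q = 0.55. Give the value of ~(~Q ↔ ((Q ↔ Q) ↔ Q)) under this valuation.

0.10

~Q = 1 − 0.55 = 0.45
Q ↔ Q = 1 − |0.55 − 0.55| = 1 − 0.00 = 1.00
(Q ↔ Q) ↔ Q = 1 − |1.00 − 0.55| = 1 − 0.45 = 0.55
~Q ↔ ((Q ↔ Q) ↔ Q) = 1 − |0.45 − 0.55| = 1 − 0.10 = 0.90
~(~Q ↔ ((Q ↔ Q) ↔ Q)) = 1 − 0.90 = 0.10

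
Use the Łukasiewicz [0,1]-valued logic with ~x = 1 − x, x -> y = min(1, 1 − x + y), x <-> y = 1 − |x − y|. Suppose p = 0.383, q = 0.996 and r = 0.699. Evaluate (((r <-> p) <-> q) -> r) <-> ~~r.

0.699

r <-> p = 1 − |0.699 − 0.383| = 1 − 0.316 = 0.684
(r <-> p) <-> q = 1 − |0.684 − 0.996| = 1 − 0.312 = 0.688
((r <-> p) <-> q) -> r = min(1, 1 − 0.688 + 0.699) = min(1, 1.011) = 1.000
~r = 1 − 0.699 = 0.301
~~r = 1 − 0.301 = 0.699
(((r <-> p) <-> q) -> r) <-> ~~r = 1 − |1.000 − 0.699| = 1 − 0.301 = 0.699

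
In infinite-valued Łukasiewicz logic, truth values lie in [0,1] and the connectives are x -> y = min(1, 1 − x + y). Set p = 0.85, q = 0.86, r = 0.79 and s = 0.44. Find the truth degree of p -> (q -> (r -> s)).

0.94

r -> s = min(1, 1 − 0.79 + 0.44) = min(1, 0.65) = 0.65
q -> (r -> s) = min(1, 1 − 0.86 + 0.65) = min(1, 0.79) = 0.79
p -> (q -> (r -> s)) = min(1, 1 − 0.85 + 0.79) = min(1, 0.94) = 0.94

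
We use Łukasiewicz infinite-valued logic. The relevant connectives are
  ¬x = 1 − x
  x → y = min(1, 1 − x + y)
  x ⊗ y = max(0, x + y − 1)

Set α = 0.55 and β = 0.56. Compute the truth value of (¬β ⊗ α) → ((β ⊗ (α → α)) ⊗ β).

¬β = 1 − 0.56 = 0.44
¬β ⊗ α = max(0, 0.44 + 0.55 − 1) = max(0, -0.01) = 0.00
α → α = min(1, 1 − 0.55 + 0.55) = min(1, 1.00) = 1.00
β ⊗ (α → α) = max(0, 0.56 + 1.00 − 1) = max(0, 0.56) = 0.56
(β ⊗ (α → α)) ⊗ β = max(0, 0.56 + 0.56 − 1) = max(0, 0.12) = 0.12
(¬β ⊗ α) → ((β ⊗ (α → α)) ⊗ β) = min(1, 1 − 0.00 + 0.12) = min(1, 1.12) = 1.00

1.00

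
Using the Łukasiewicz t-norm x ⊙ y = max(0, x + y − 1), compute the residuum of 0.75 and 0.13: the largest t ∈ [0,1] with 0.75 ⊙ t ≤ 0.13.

0.38

The residuum of the Łukasiewicz t-norm gives the supremum: min(1, 1 − 0.75 + 0.13).
1 − 0.75 + 0.13 = 0.38, so t = min(1, 0.38) = 0.38.
Check: 0.75 ⊙ 0.38 = max(0, 0.13) = 0.13 ≤ 0.13.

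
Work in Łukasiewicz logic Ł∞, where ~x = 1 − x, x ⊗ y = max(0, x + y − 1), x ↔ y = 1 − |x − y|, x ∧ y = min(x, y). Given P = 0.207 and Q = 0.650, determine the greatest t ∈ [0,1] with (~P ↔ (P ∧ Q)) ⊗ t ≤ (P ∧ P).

~P = 1 − 0.207 = 0.793
P ∧ Q = min(0.207, 0.650) = 0.207
~P ↔ (P ∧ Q) = 1 − |0.793 − 0.207| = 1 − 0.586 = 0.414
So the left factor is ~P ↔ (P ∧ Q) = 0.414.
P ∧ P = min(0.207, 0.207) = 0.207
So the right-hand bound is P ∧ P = 0.207.
The residuum of the Łukasiewicz t-norm gives the supremum: min(1, 1 − 0.414 + 0.207).
1 − 0.414 + 0.207 = 0.793, so t = min(1, 0.793) = 0.793.
Check: 0.414 ⊗ 0.793 = max(0, 0.207) = 0.207 ≤ 0.207.

0.793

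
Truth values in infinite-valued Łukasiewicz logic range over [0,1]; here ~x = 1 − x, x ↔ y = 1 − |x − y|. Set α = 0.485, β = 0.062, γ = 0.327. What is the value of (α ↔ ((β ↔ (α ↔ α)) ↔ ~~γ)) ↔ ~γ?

α ↔ α = 1 − |0.485 − 0.485| = 1 − 0.000 = 1.000
β ↔ (α ↔ α) = 1 − |0.062 − 1.000| = 1 − 0.938 = 0.062
~γ = 1 − 0.327 = 0.673
~~γ = 1 − 0.673 = 0.327
(β ↔ (α ↔ α)) ↔ ~~γ = 1 − |0.062 − 0.327| = 1 − 0.265 = 0.735
α ↔ ((β ↔ (α ↔ α)) ↔ ~~γ) = 1 − |0.485 − 0.735| = 1 − 0.250 = 0.750
(α ↔ ((β ↔ (α ↔ α)) ↔ ~~γ)) ↔ ~γ = 1 − |0.750 − 0.673| = 1 − 0.077 = 0.923

0.923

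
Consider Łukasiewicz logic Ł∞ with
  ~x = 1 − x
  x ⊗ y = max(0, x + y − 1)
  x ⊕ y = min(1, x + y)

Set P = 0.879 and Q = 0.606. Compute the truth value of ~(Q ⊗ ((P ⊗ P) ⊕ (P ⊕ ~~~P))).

0.394

P ⊗ P = max(0, 0.879 + 0.879 − 1) = max(0, 0.758) = 0.758
~P = 1 − 0.879 = 0.121
~~P = 1 − 0.121 = 0.879
~~~P = 1 − 0.879 = 0.121
P ⊕ ~~~P = min(1, 0.879 + 0.121) = min(1, 1.000) = 1.000
(P ⊗ P) ⊕ (P ⊕ ~~~P) = min(1, 0.758 + 1.000) = min(1, 1.758) = 1.000
Q ⊗ ((P ⊗ P) ⊕ (P ⊕ ~~~P)) = max(0, 0.606 + 1.000 − 1) = max(0, 0.606) = 0.606
~(Q ⊗ ((P ⊗ P) ⊕ (P ⊕ ~~~P))) = 1 − 0.606 = 0.394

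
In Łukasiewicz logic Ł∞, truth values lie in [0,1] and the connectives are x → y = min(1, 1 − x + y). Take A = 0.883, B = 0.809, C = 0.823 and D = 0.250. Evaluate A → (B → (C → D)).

C → D = min(1, 1 − 0.823 + 0.250) = min(1, 0.427) = 0.427
B → (C → D) = min(1, 1 − 0.809 + 0.427) = min(1, 0.618) = 0.618
A → (B → (C → D)) = min(1, 1 − 0.883 + 0.618) = min(1, 0.735) = 0.735

0.735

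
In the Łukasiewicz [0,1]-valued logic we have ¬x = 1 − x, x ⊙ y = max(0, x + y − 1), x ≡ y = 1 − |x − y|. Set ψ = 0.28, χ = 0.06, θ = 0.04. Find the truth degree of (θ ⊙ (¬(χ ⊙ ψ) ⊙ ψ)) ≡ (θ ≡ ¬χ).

χ ⊙ ψ = max(0, 0.06 + 0.28 − 1) = max(0, -0.66) = 0.00
¬(χ ⊙ ψ) = 1 − 0.00 = 1.00
¬(χ ⊙ ψ) ⊙ ψ = max(0, 1.00 + 0.28 − 1) = max(0, 0.28) = 0.28
θ ⊙ (¬(χ ⊙ ψ) ⊙ ψ) = max(0, 0.04 + 0.28 − 1) = max(0, -0.68) = 0.00
¬χ = 1 − 0.06 = 0.94
θ ≡ ¬χ = 1 − |0.04 − 0.94| = 1 − 0.90 = 0.10
(θ ⊙ (¬(χ ⊙ ψ) ⊙ ψ)) ≡ (θ ≡ ¬χ) = 1 − |0.00 − 0.10| = 1 − 0.10 = 0.90

0.90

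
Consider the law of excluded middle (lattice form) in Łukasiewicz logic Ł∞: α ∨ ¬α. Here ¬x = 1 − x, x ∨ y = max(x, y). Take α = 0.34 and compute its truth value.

¬α = 1 − 0.34 = 0.66
α ∨ ¬α = max(0.34, 0.66) = 0.66
(The value 0.66 < 1 shows this instance is not satisfied; not a Ł∞-tautology — its value is max(a, 1−a).)

0.66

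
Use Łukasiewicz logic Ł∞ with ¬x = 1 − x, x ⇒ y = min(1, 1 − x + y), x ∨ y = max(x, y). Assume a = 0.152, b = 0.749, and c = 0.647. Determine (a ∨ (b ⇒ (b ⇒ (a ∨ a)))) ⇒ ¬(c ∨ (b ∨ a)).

a ∨ a = max(0.152, 0.152) = 0.152
b ⇒ (a ∨ a) = min(1, 1 − 0.749 + 0.152) = min(1, 0.403) = 0.403
b ⇒ (b ⇒ (a ∨ a)) = min(1, 1 − 0.749 + 0.403) = min(1, 0.654) = 0.654
a ∨ (b ⇒ (b ⇒ (a ∨ a))) = max(0.152, 0.654) = 0.654
b ∨ a = max(0.749, 0.152) = 0.749
c ∨ (b ∨ a) = max(0.647, 0.749) = 0.749
¬(c ∨ (b ∨ a)) = 1 − 0.749 = 0.251
(a ∨ (b ⇒ (b ⇒ (a ∨ a)))) ⇒ ¬(c ∨ (b ∨ a)) = min(1, 1 − 0.654 + 0.251) = min(1, 0.597) = 0.597

0.597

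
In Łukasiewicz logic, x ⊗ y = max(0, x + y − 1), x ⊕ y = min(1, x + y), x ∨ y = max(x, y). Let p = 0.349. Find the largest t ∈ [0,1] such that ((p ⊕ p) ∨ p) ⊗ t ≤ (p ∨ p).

0.651

p ⊕ p = min(1, 0.349 + 0.349) = min(1, 0.698) = 0.698
(p ⊕ p) ∨ p = max(0.698, 0.349) = 0.698
So the left factor is (p ⊕ p) ∨ p = 0.698.
p ∨ p = max(0.349, 0.349) = 0.349
So the right-hand bound is p ∨ p = 0.349.
The residuum of the Łukasiewicz t-norm gives the supremum: min(1, 1 − 0.698 + 0.349).
1 − 0.698 + 0.349 = 0.651, so t = min(1, 0.651) = 0.651.
Check: 0.698 ⊗ 0.651 = max(0, 0.349) = 0.349 ≤ 0.349.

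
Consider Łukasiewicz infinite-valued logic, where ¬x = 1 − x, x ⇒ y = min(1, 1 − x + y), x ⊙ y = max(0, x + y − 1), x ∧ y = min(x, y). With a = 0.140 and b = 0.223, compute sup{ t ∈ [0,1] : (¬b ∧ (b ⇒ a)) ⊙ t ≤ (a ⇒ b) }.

¬b = 1 − 0.223 = 0.777
b ⇒ a = min(1, 1 − 0.223 + 0.140) = min(1, 0.917) = 0.917
¬b ∧ (b ⇒ a) = min(0.777, 0.917) = 0.777
So the left factor is ¬b ∧ (b ⇒ a) = 0.777.
a ⇒ b = min(1, 1 − 0.140 + 0.223) = min(1, 1.083) = 1.000
So the right-hand bound is a ⇒ b = 1.000.
The residuum of the Łukasiewicz t-norm gives the supremum: min(1, 1 − 0.777 + 1.000).
1 − 0.777 + 1.000 = 1.223, so t = min(1, 1.223) = 1.000.
Check: 0.777 ⊙ 1.000 = max(0, 0.777) = 0.777 ≤ 1.000.

1.000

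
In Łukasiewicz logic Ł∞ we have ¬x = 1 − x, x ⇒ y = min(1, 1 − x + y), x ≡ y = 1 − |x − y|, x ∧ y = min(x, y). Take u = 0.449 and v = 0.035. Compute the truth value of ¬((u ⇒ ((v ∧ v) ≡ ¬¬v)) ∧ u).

0.551

v ∧ v = min(0.035, 0.035) = 0.035
¬v = 1 − 0.035 = 0.965
¬¬v = 1 − 0.965 = 0.035
(v ∧ v) ≡ ¬¬v = 1 − |0.035 − 0.035| = 1 − 0.000 = 1.000
u ⇒ ((v ∧ v) ≡ ¬¬v) = min(1, 1 − 0.449 + 1.000) = min(1, 1.551) = 1.000
(u ⇒ ((v ∧ v) ≡ ¬¬v)) ∧ u = min(1.000, 0.449) = 0.449
¬((u ⇒ ((v ∧ v) ≡ ¬¬v)) ∧ u) = 1 − 0.449 = 0.551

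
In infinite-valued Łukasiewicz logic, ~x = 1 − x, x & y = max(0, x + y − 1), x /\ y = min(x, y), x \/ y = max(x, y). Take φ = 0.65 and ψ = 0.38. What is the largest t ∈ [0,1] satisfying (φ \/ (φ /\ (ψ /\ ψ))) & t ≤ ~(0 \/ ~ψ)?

ψ /\ ψ = min(0.38, 0.38) = 0.38
φ /\ (ψ /\ ψ) = min(0.65, 0.38) = 0.38
φ \/ (φ /\ (ψ /\ ψ)) = max(0.65, 0.38) = 0.65
So the left factor is φ \/ (φ /\ (ψ /\ ψ)) = 0.65.
~ψ = 1 − 0.38 = 0.62
0 \/ ~ψ = max(0.00, 0.62) = 0.62
~(0 \/ ~ψ) = 1 − 0.62 = 0.38
So the right-hand bound is ~(0 \/ ~ψ) = 0.38.
The residuum of the Łukasiewicz t-norm gives the supremum: min(1, 1 − 0.65 + 0.38).
1 − 0.65 + 0.38 = 0.73, so t = min(1, 0.73) = 0.73.
Check: 0.65 & 0.73 = max(0, 0.38) = 0.38 ≤ 0.38.

0.73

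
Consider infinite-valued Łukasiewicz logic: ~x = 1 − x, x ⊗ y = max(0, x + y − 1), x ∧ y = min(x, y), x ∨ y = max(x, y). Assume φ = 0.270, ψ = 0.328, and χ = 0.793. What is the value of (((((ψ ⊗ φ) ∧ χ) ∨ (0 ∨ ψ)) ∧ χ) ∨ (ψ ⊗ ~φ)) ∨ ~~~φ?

0.730

ψ ⊗ φ = max(0, 0.328 + 0.270 − 1) = max(0, -0.402) = 0.000
(ψ ⊗ φ) ∧ χ = min(0.000, 0.793) = 0.000
0 ∨ ψ = max(0.000, 0.328) = 0.328
((ψ ⊗ φ) ∧ χ) ∨ (0 ∨ ψ) = max(0.000, 0.328) = 0.328
(((ψ ⊗ φ) ∧ χ) ∨ (0 ∨ ψ)) ∧ χ = min(0.328, 0.793) = 0.328
~φ = 1 − 0.270 = 0.730
ψ ⊗ ~φ = max(0, 0.328 + 0.730 − 1) = max(0, 0.058) = 0.058
((((ψ ⊗ φ) ∧ χ) ∨ (0 ∨ ψ)) ∧ χ) ∨ (ψ ⊗ ~φ) = max(0.328, 0.058) = 0.328
~~φ = 1 − 0.730 = 0.270
~~~φ = 1 − 0.270 = 0.730
(((((ψ ⊗ φ) ∧ χ) ∨ (0 ∨ ψ)) ∧ χ) ∨ (ψ ⊗ ~φ)) ∨ ~~~φ = max(0.328, 0.730) = 0.730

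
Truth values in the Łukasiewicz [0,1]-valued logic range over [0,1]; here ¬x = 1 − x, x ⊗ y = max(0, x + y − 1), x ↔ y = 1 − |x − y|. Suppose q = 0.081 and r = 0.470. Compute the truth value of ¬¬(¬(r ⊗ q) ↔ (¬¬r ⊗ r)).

0.000

r ⊗ q = max(0, 0.470 + 0.081 − 1) = max(0, -0.449) = 0.000
¬(r ⊗ q) = 1 − 0.000 = 1.000
¬r = 1 − 0.470 = 0.530
¬¬r = 1 − 0.530 = 0.470
¬¬r ⊗ r = max(0, 0.470 + 0.470 − 1) = max(0, -0.060) = 0.000
¬(r ⊗ q) ↔ (¬¬r ⊗ r) = 1 − |1.000 − 0.000| = 1 − 1.000 = 0.000
¬(¬(r ⊗ q) ↔ (¬¬r ⊗ r)) = 1 − 0.000 = 1.000
¬¬(¬(r ⊗ q) ↔ (¬¬r ⊗ r)) = 1 − 1.000 = 0.000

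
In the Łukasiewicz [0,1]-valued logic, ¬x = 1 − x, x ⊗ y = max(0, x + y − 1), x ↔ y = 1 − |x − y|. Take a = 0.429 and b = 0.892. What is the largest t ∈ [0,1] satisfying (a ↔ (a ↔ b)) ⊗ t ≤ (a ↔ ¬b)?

0.787

a ↔ b = 1 − |0.429 − 0.892| = 1 − 0.463 = 0.537
a ↔ (a ↔ b) = 1 − |0.429 − 0.537| = 1 − 0.108 = 0.892
So the left factor is a ↔ (a ↔ b) = 0.892.
¬b = 1 − 0.892 = 0.108
a ↔ ¬b = 1 − |0.429 − 0.108| = 1 − 0.321 = 0.679
So the right-hand bound is a ↔ ¬b = 0.679.
The residuum of the Łukasiewicz t-norm gives the supremum: min(1, 1 − 0.892 + 0.679).
1 − 0.892 + 0.679 = 0.787, so t = min(1, 0.787) = 0.787.
Check: 0.892 ⊗ 0.787 = max(0, 0.679) = 0.679 ≤ 0.679.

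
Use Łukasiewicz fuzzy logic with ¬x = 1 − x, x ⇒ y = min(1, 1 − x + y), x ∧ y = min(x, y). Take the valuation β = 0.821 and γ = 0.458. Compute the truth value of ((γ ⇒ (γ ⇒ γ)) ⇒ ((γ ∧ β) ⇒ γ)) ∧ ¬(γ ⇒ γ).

γ ⇒ γ = min(1, 1 − 0.458 + 0.458) = min(1, 1.000) = 1.000
γ ⇒ (γ ⇒ γ) = min(1, 1 − 0.458 + 1.000) = min(1, 1.542) = 1.000
γ ∧ β = min(0.458, 0.821) = 0.458
(γ ∧ β) ⇒ γ = min(1, 1 − 0.458 + 0.458) = min(1, 1.000) = 1.000
(γ ⇒ (γ ⇒ γ)) ⇒ ((γ ∧ β) ⇒ γ) = min(1, 1 − 1.000 + 1.000) = min(1, 1.000) = 1.000
¬(γ ⇒ γ) = 1 − 1.000 = 0.000
((γ ⇒ (γ ⇒ γ)) ⇒ ((γ ∧ β) ⇒ γ)) ∧ ¬(γ ⇒ γ) = min(1.000, 0.000) = 0.000

0.000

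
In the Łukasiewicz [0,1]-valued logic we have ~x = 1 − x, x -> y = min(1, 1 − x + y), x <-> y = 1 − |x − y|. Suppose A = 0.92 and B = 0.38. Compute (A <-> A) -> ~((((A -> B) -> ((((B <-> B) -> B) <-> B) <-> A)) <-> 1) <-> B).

A <-> A = 1 − |0.92 − 0.92| = 1 − 0.00 = 1.00
A -> B = min(1, 1 − 0.92 + 0.38) = min(1, 0.46) = 0.46
B <-> B = 1 − |0.38 − 0.38| = 1 − 0.00 = 1.00
(B <-> B) -> B = min(1, 1 − 1.00 + 0.38) = min(1, 0.38) = 0.38
((B <-> B) -> B) <-> B = 1 − |0.38 − 0.38| = 1 − 0.00 = 1.00
(((B <-> B) -> B) <-> B) <-> A = 1 − |1.00 − 0.92| = 1 − 0.08 = 0.92
(A -> B) -> ((((B <-> B) -> B) <-> B) <-> A) = min(1, 1 − 0.46 + 0.92) = min(1, 1.46) = 1.00
((A -> B) -> ((((B <-> B) -> B) <-> B) <-> A)) <-> 1 = 1 − |1.00 − 1.00| = 1 − 0.00 = 1.00
(((A -> B) -> ((((B <-> B) -> B) <-> B) <-> A)) <-> 1) <-> B = 1 − |1.00 − 0.38| = 1 − 0.62 = 0.38
~((((A -> B) -> ((((B <-> B) -> B) <-> B) <-> A)) <-> 1) <-> B) = 1 − 0.38 = 0.62
(A <-> A) -> ~((((A -> B) -> ((((B <-> B) -> B) <-> B) <-> A)) <-> 1) <-> B) = min(1, 1 − 1.00 + 0.62) = min(1, 0.62) = 0.62

0.62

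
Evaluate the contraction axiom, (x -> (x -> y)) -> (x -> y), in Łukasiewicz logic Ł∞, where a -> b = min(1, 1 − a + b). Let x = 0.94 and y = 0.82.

x -> y = min(1, 1 − 0.94 + 0.82) = min(1, 0.88) = 0.88
x -> (x -> y) = min(1, 1 − 0.94 + 0.88) = min(1, 0.94) = 0.94
(x -> (x -> y)) -> (x -> y) = min(1, 1 − 0.94 + 0.88) = min(1, 0.94) = 0.94
(The value 0.94 < 1 shows this instance is not satisfied; fails in Ł∞ (the t-norm is not idempotent).)

0.94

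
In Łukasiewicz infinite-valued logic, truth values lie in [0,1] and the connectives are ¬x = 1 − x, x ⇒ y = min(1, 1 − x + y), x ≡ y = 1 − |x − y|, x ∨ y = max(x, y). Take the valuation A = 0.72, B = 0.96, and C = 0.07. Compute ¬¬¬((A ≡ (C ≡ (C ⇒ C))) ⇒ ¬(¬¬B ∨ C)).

0.31

C ⇒ C = min(1, 1 − 0.07 + 0.07) = min(1, 1.00) = 1.00
C ≡ (C ⇒ C) = 1 − |0.07 − 1.00| = 1 − 0.93 = 0.07
A ≡ (C ≡ (C ⇒ C)) = 1 − |0.72 − 0.07| = 1 − 0.65 = 0.35
¬B = 1 − 0.96 = 0.04
¬¬B = 1 − 0.04 = 0.96
¬¬B ∨ C = max(0.96, 0.07) = 0.96
¬(¬¬B ∨ C) = 1 − 0.96 = 0.04
(A ≡ (C ≡ (C ⇒ C))) ⇒ ¬(¬¬B ∨ C) = min(1, 1 − 0.35 + 0.04) = min(1, 0.69) = 0.69
¬((A ≡ (C ≡ (C ⇒ C))) ⇒ ¬(¬¬B ∨ C)) = 1 − 0.69 = 0.31
¬¬((A ≡ (C ≡ (C ⇒ C))) ⇒ ¬(¬¬B ∨ C)) = 1 − 0.31 = 0.69
¬¬¬((A ≡ (C ≡ (C ⇒ C))) ⇒ ¬(¬¬B ∨ C)) = 1 − 0.69 = 0.31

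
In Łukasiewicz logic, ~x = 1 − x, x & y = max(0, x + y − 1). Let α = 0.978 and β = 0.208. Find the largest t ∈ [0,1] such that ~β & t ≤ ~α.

0.230

~β = 1 − 0.208 = 0.792
So the left factor is ~β = 0.792.
~α = 1 − 0.978 = 0.022
So the right-hand bound is ~α = 0.022.
The residuum of the Łukasiewicz t-norm gives the supremum: min(1, 1 − 0.792 + 0.022).
1 − 0.792 + 0.022 = 0.230, so t = min(1, 0.230) = 0.230.
Check: 0.792 & 0.230 = max(0, 0.022) = 0.022 ≤ 0.022.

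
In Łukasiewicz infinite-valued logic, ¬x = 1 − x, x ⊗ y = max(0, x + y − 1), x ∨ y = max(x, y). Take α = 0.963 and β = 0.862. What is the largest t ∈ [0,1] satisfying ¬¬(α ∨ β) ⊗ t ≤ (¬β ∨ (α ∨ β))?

α ∨ β = max(0.963, 0.862) = 0.963
¬(α ∨ β) = 1 − 0.963 = 0.037
¬¬(α ∨ β) = 1 − 0.037 = 0.963
So the left factor is ¬¬(α ∨ β) = 0.963.
¬β = 1 − 0.862 = 0.138
¬β ∨ (α ∨ β) = max(0.138, 0.963) = 0.963
So the right-hand bound is ¬β ∨ (α ∨ β) = 0.963.
The residuum of the Łukasiewicz t-norm gives the supremum: min(1, 1 − 0.963 + 0.963).
1 − 0.963 + 0.963 = 1.000, so t = min(1, 1.000) = 1.000.
Check: 0.963 ⊗ 1.000 = max(0, 0.963) = 0.963 ≤ 0.963.

1.000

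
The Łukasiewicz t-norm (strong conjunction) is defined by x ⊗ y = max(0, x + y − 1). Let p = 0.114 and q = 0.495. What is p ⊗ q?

0.000

p ⊗ q = max(0, 0.114 + 0.495 − 1) = max(0, -0.391) = 0.000
For comparison, the Gödel (minimum) t-norm min(x, y) would give 0.114.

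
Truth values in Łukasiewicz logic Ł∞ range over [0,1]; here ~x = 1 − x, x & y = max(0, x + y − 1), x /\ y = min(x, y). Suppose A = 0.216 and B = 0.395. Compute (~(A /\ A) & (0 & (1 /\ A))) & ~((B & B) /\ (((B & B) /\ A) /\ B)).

A /\ A = min(0.216, 0.216) = 0.216
~(A /\ A) = 1 − 0.216 = 0.784
1 /\ A = min(1.000, 0.216) = 0.216
0 & (1 /\ A) = max(0, 0.000 + 0.216 − 1) = max(0, -0.784) = 0.000
~(A /\ A) & (0 & (1 /\ A)) = max(0, 0.784 + 0.000 − 1) = max(0, -0.216) = 0.000
B & B = max(0, 0.395 + 0.395 − 1) = max(0, -0.210) = 0.000
(B & B) /\ A = min(0.000, 0.216) = 0.000
((B & B) /\ A) /\ B = min(0.000, 0.395) = 0.000
(B & B) /\ (((B & B) /\ A) /\ B) = min(0.000, 0.000) = 0.000
~((B & B) /\ (((B & B) /\ A) /\ B)) = 1 − 0.000 = 1.000
(~(A /\ A) & (0 & (1 /\ A))) & ~((B & B) /\ (((B & B) /\ A) /\ B)) = max(0, 0.000 + 1.000 − 1) = max(0, 0.000) = 0.000

0.000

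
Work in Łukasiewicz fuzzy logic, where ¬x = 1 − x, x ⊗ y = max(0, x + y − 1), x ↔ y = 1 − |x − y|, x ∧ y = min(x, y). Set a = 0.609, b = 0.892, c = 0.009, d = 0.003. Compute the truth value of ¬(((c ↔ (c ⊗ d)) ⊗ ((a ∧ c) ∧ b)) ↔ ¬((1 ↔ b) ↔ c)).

c ⊗ d = max(0, 0.009 + 0.003 − 1) = max(0, -0.988) = 0.000
c ↔ (c ⊗ d) = 1 − |0.009 − 0.000| = 1 − 0.009 = 0.991
a ∧ c = min(0.609, 0.009) = 0.009
(a ∧ c) ∧ b = min(0.009, 0.892) = 0.009
(c ↔ (c ⊗ d)) ⊗ ((a ∧ c) ∧ b) = max(0, 0.991 + 0.009 − 1) = max(0, 0.000) = 0.000
1 ↔ b = 1 − |1.000 − 0.892| = 1 − 0.108 = 0.892
(1 ↔ b) ↔ c = 1 − |0.892 − 0.009| = 1 − 0.883 = 0.117
¬((1 ↔ b) ↔ c) = 1 − 0.117 = 0.883
((c ↔ (c ⊗ d)) ⊗ ((a ∧ c) ∧ b)) ↔ ¬((1 ↔ b) ↔ c) = 1 − |0.000 − 0.883| = 1 − 0.883 = 0.117
¬(((c ↔ (c ⊗ d)) ⊗ ((a ∧ c) ∧ b)) ↔ ¬((1 ↔ b) ↔ c)) = 1 − 0.117 = 0.883

0.883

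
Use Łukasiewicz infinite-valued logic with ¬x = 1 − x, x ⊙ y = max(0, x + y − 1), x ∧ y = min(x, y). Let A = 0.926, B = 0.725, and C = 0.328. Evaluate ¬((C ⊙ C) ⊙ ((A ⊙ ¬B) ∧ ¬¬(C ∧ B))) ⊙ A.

0.926

C ⊙ C = max(0, 0.328 + 0.328 − 1) = max(0, -0.344) = 0.000
¬B = 1 − 0.725 = 0.275
A ⊙ ¬B = max(0, 0.926 + 0.275 − 1) = max(0, 0.201) = 0.201
C ∧ B = min(0.328, 0.725) = 0.328
¬(C ∧ B) = 1 − 0.328 = 0.672
¬¬(C ∧ B) = 1 − 0.672 = 0.328
(A ⊙ ¬B) ∧ ¬¬(C ∧ B) = min(0.201, 0.328) = 0.201
(C ⊙ C) ⊙ ((A ⊙ ¬B) ∧ ¬¬(C ∧ B)) = max(0, 0.000 + 0.201 − 1) = max(0, -0.799) = 0.000
¬((C ⊙ C) ⊙ ((A ⊙ ¬B) ∧ ¬¬(C ∧ B))) = 1 − 0.000 = 1.000
¬((C ⊙ C) ⊙ ((A ⊙ ¬B) ∧ ¬¬(C ∧ B))) ⊙ A = max(0, 1.000 + 0.926 − 1) = max(0, 0.926) = 0.926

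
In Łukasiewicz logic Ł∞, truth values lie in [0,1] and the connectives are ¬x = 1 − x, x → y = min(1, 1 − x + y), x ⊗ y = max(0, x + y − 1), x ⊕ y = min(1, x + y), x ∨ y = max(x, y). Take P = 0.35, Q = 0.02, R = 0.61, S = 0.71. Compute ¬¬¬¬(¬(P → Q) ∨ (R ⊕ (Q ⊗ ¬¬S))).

0.61

P → Q = min(1, 1 − 0.35 + 0.02) = min(1, 0.67) = 0.67
¬(P → Q) = 1 − 0.67 = 0.33
¬S = 1 − 0.71 = 0.29
¬¬S = 1 − 0.29 = 0.71
Q ⊗ ¬¬S = max(0, 0.02 + 0.71 − 1) = max(0, -0.27) = 0.00
R ⊕ (Q ⊗ ¬¬S) = min(1, 0.61 + 0.00) = min(1, 0.61) = 0.61
¬(P → Q) ∨ (R ⊕ (Q ⊗ ¬¬S)) = max(0.33, 0.61) = 0.61
¬(¬(P → Q) ∨ (R ⊕ (Q ⊗ ¬¬S))) = 1 − 0.61 = 0.39
¬¬(¬(P → Q) ∨ (R ⊕ (Q ⊗ ¬¬S))) = 1 − 0.39 = 0.61
¬¬¬(¬(P → Q) ∨ (R ⊕ (Q ⊗ ¬¬S))) = 1 − 0.61 = 0.39
¬¬¬¬(¬(P → Q) ∨ (R ⊕ (Q ⊗ ¬¬S))) = 1 − 0.39 = 0.61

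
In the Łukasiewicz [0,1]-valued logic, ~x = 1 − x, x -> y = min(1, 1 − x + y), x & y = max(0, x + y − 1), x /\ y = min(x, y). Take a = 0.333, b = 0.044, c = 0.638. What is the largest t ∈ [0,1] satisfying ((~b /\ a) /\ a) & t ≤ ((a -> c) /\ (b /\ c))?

~b = 1 − 0.044 = 0.956
~b /\ a = min(0.956, 0.333) = 0.333
(~b /\ a) /\ a = min(0.333, 0.333) = 0.333
So the left factor is (~b /\ a) /\ a = 0.333.
a -> c = min(1, 1 − 0.333 + 0.638) = min(1, 1.305) = 1.000
b /\ c = min(0.044, 0.638) = 0.044
(a -> c) /\ (b /\ c) = min(1.000, 0.044) = 0.044
So the right-hand bound is (a -> c) /\ (b /\ c) = 0.044.
The residuum of the Łukasiewicz t-norm gives the supremum: min(1, 1 − 0.333 + 0.044).
1 − 0.333 + 0.044 = 0.711, so t = min(1, 0.711) = 0.711.
Check: 0.333 & 0.711 = max(0, 0.044) = 0.044 ≤ 0.044.

0.711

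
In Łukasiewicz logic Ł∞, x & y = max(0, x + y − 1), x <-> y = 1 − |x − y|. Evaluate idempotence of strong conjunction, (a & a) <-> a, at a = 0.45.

a & a = max(0, 0.45 + 0.45 − 1) = max(0, -0.10) = 0.00
(a & a) <-> a = 1 − |0.00 − 0.45| = 1 − 0.45 = 0.55
(The value 0.55 < 1 shows this instance is not satisfied; fails in Ł∞ since a ⊗ a = max(0, 2a−1) ≠ a in general.)

0.55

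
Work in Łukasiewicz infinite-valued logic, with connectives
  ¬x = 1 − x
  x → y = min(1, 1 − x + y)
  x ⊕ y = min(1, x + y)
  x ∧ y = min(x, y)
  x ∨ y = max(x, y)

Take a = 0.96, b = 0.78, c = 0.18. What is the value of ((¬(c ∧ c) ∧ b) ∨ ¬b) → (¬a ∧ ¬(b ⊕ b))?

0.22

c ∧ c = min(0.18, 0.18) = 0.18
¬(c ∧ c) = 1 − 0.18 = 0.82
¬(c ∧ c) ∧ b = min(0.82, 0.78) = 0.78
¬b = 1 − 0.78 = 0.22
(¬(c ∧ c) ∧ b) ∨ ¬b = max(0.78, 0.22) = 0.78
¬a = 1 − 0.96 = 0.04
b ⊕ b = min(1, 0.78 + 0.78) = min(1, 1.56) = 1.00
¬(b ⊕ b) = 1 − 1.00 = 0.00
¬a ∧ ¬(b ⊕ b) = min(0.04, 0.00) = 0.00
((¬(c ∧ c) ∧ b) ∨ ¬b) → (¬a ∧ ¬(b ⊕ b)) = min(1, 1 − 0.78 + 0.00) = min(1, 0.22) = 0.22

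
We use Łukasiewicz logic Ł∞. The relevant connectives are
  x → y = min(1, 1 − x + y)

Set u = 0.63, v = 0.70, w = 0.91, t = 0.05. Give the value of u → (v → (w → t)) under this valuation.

0.81

w → t = min(1, 1 − 0.91 + 0.05) = min(1, 0.14) = 0.14
v → (w → t) = min(1, 1 − 0.70 + 0.14) = min(1, 0.44) = 0.44
u → (v → (w → t)) = min(1, 1 − 0.63 + 0.44) = min(1, 0.81) = 0.81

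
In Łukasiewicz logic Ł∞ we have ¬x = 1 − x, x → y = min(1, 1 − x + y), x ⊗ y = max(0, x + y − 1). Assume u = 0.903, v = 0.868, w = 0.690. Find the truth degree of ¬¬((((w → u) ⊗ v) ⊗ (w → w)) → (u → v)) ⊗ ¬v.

0.132

w → u = min(1, 1 − 0.690 + 0.903) = min(1, 1.213) = 1.000
(w → u) ⊗ v = max(0, 1.000 + 0.868 − 1) = max(0, 0.868) = 0.868
w → w = min(1, 1 − 0.690 + 0.690) = min(1, 1.000) = 1.000
((w → u) ⊗ v) ⊗ (w → w) = max(0, 0.868 + 1.000 − 1) = max(0, 0.868) = 0.868
u → v = min(1, 1 − 0.903 + 0.868) = min(1, 0.965) = 0.965
(((w → u) ⊗ v) ⊗ (w → w)) → (u → v) = min(1, 1 − 0.868 + 0.965) = min(1, 1.097) = 1.000
¬((((w → u) ⊗ v) ⊗ (w → w)) → (u → v)) = 1 − 1.000 = 0.000
¬¬((((w → u) ⊗ v) ⊗ (w → w)) → (u → v)) = 1 − 0.000 = 1.000
¬v = 1 − 0.868 = 0.132
¬¬((((w → u) ⊗ v) ⊗ (w → w)) → (u → v)) ⊗ ¬v = max(0, 1.000 + 0.132 − 1) = max(0, 0.132) = 0.132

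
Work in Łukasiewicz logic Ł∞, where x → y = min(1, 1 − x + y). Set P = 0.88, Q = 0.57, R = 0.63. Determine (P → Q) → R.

P → Q = min(1, 1 − 0.88 + 0.57) = min(1, 0.69) = 0.69
(P → Q) → R = min(1, 1 − 0.69 + 0.63) = min(1, 0.94) = 0.94

0.94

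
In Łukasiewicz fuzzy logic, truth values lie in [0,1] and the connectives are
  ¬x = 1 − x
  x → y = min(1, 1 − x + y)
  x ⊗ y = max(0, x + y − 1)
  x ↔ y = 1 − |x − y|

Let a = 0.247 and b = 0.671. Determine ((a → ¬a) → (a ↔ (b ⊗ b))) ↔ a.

¬a = 1 − 0.247 = 0.753
a → ¬a = min(1, 1 − 0.247 + 0.753) = min(1, 1.506) = 1.000
b ⊗ b = max(0, 0.671 + 0.671 − 1) = max(0, 0.342) = 0.342
a ↔ (b ⊗ b) = 1 − |0.247 − 0.342| = 1 − 0.095 = 0.905
(a → ¬a) → (a ↔ (b ⊗ b)) = min(1, 1 − 1.000 + 0.905) = min(1, 0.905) = 0.905
((a → ¬a) → (a ↔ (b ⊗ b))) ↔ a = 1 − |0.905 − 0.247| = 1 − 0.658 = 0.342

0.342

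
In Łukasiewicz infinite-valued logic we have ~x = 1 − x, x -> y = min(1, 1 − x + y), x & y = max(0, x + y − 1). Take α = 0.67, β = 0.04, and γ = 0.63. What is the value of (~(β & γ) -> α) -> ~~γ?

0.96

β & γ = max(0, 0.04 + 0.63 − 1) = max(0, -0.33) = 0.00
~(β & γ) = 1 − 0.00 = 1.00
~(β & γ) -> α = min(1, 1 − 1.00 + 0.67) = min(1, 0.67) = 0.67
~γ = 1 − 0.63 = 0.37
~~γ = 1 − 0.37 = 0.63
(~(β & γ) -> α) -> ~~γ = min(1, 1 − 0.67 + 0.63) = min(1, 0.96) = 0.96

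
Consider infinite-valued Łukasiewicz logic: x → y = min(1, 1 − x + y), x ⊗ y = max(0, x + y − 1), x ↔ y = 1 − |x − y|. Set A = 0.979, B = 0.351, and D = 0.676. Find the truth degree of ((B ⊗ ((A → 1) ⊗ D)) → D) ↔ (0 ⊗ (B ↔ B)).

0.000

A → 1 = min(1, 1 − 0.979 + 1.000) = min(1, 1.021) = 1.000
(A → 1) ⊗ D = max(0, 1.000 + 0.676 − 1) = max(0, 0.676) = 0.676
B ⊗ ((A → 1) ⊗ D) = max(0, 0.351 + 0.676 − 1) = max(0, 0.027) = 0.027
(B ⊗ ((A → 1) ⊗ D)) → D = min(1, 1 − 0.027 + 0.676) = min(1, 1.649) = 1.000
B ↔ B = 1 − |0.351 − 0.351| = 1 − 0.000 = 1.000
0 ⊗ (B ↔ B) = max(0, 0.000 + 1.000 − 1) = max(0, 0.000) = 0.000
((B ⊗ ((A → 1) ⊗ D)) → D) ↔ (0 ⊗ (B ↔ B)) = 1 − |1.000 − 0.000| = 1 − 1.000 = 0.000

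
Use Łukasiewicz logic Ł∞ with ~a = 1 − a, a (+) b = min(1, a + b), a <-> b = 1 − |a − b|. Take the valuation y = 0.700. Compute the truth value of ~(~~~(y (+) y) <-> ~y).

y (+) y = min(1, 0.700 + 0.700) = min(1, 1.400) = 1.000
~(y (+) y) = 1 − 1.000 = 0.000
~~(y (+) y) = 1 − 0.000 = 1.000
~~~(y (+) y) = 1 − 1.000 = 0.000
~y = 1 − 0.700 = 0.300
~~~(y (+) y) <-> ~y = 1 − |0.000 − 0.300| = 1 − 0.300 = 0.700
~(~~~(y (+) y) <-> ~y) = 1 − 0.700 = 0.300

0.300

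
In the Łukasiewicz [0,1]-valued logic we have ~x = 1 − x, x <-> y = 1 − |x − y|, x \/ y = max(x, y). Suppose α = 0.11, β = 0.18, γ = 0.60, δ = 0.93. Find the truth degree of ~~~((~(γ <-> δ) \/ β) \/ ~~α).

0.67

γ <-> δ = 1 − |0.60 − 0.93| = 1 − 0.33 = 0.67
~(γ <-> δ) = 1 − 0.67 = 0.33
~(γ <-> δ) \/ β = max(0.33, 0.18) = 0.33
~α = 1 − 0.11 = 0.89
~~α = 1 − 0.89 = 0.11
(~(γ <-> δ) \/ β) \/ ~~α = max(0.33, 0.11) = 0.33
~((~(γ <-> δ) \/ β) \/ ~~α) = 1 − 0.33 = 0.67
~~((~(γ <-> δ) \/ β) \/ ~~α) = 1 − 0.67 = 0.33
~~~((~(γ <-> δ) \/ β) \/ ~~α) = 1 − 0.33 = 0.67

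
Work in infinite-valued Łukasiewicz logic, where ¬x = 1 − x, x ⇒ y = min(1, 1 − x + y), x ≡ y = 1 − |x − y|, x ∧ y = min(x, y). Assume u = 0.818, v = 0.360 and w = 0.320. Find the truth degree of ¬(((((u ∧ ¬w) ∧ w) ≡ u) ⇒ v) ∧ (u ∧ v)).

¬w = 1 − 0.320 = 0.680
u ∧ ¬w = min(0.818, 0.680) = 0.680
(u ∧ ¬w) ∧ w = min(0.680, 0.320) = 0.320
((u ∧ ¬w) ∧ w) ≡ u = 1 − |0.320 − 0.818| = 1 − 0.498 = 0.502
(((u ∧ ¬w) ∧ w) ≡ u) ⇒ v = min(1, 1 − 0.502 + 0.360) = min(1, 0.858) = 0.858
u ∧ v = min(0.818, 0.360) = 0.360
((((u ∧ ¬w) ∧ w) ≡ u) ⇒ v) ∧ (u ∧ v) = min(0.858, 0.360) = 0.360
¬(((((u ∧ ¬w) ∧ w) ≡ u) ⇒ v) ∧ (u ∧ v)) = 1 − 0.360 = 0.640

0.640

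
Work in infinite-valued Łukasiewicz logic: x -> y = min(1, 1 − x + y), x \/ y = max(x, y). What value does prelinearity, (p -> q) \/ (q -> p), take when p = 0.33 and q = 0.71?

1.00

p -> q = min(1, 1 − 0.33 + 0.71) = min(1, 1.38) = 1.00
q -> p = min(1, 1 − 0.71 + 0.33) = min(1, 0.62) = 0.62
(p -> q) \/ (q -> p) = max(1.00, 0.62) = 1.00
(As expected: a Ł∞-tautology — holds in every MV-chain.)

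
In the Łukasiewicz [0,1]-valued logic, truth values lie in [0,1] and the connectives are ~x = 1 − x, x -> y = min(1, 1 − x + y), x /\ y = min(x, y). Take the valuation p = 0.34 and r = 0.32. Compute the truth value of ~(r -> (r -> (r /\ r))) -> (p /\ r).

1.00

r /\ r = min(0.32, 0.32) = 0.32
r -> (r /\ r) = min(1, 1 − 0.32 + 0.32) = min(1, 1.00) = 1.00
r -> (r -> (r /\ r)) = min(1, 1 − 0.32 + 1.00) = min(1, 1.68) = 1.00
~(r -> (r -> (r /\ r))) = 1 − 1.00 = 0.00
p /\ r = min(0.34, 0.32) = 0.32
~(r -> (r -> (r /\ r))) -> (p /\ r) = min(1, 1 − 0.00 + 0.32) = min(1, 1.32) = 1.00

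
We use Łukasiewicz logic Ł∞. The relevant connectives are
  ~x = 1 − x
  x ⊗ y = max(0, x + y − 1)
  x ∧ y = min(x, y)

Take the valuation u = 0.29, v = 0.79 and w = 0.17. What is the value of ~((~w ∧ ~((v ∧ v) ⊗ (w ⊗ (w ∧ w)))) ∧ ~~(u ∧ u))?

~w = 1 − 0.17 = 0.83
v ∧ v = min(0.79, 0.79) = 0.79
w ∧ w = min(0.17, 0.17) = 0.17
w ⊗ (w ∧ w) = max(0, 0.17 + 0.17 − 1) = max(0, -0.66) = 0.00
(v ∧ v) ⊗ (w ⊗ (w ∧ w)) = max(0, 0.79 + 0.00 − 1) = max(0, -0.21) = 0.00
~((v ∧ v) ⊗ (w ⊗ (w ∧ w))) = 1 − 0.00 = 1.00
~w ∧ ~((v ∧ v) ⊗ (w ⊗ (w ∧ w))) = min(0.83, 1.00) = 0.83
u ∧ u = min(0.29, 0.29) = 0.29
~(u ∧ u) = 1 − 0.29 = 0.71
~~(u ∧ u) = 1 − 0.71 = 0.29
(~w ∧ ~((v ∧ v) ⊗ (w ⊗ (w ∧ w)))) ∧ ~~(u ∧ u) = min(0.83, 0.29) = 0.29
~((~w ∧ ~((v ∧ v) ⊗ (w ⊗ (w ∧ w)))) ∧ ~~(u ∧ u)) = 1 − 0.29 = 0.71

0.71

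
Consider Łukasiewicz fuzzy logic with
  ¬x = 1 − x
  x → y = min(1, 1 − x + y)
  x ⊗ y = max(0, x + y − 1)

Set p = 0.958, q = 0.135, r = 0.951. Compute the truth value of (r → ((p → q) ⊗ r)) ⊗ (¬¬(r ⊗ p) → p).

p → q = min(1, 1 − 0.958 + 0.135) = min(1, 0.177) = 0.177
(p → q) ⊗ r = max(0, 0.177 + 0.951 − 1) = max(0, 0.128) = 0.128
r → ((p → q) ⊗ r) = min(1, 1 − 0.951 + 0.128) = min(1, 0.177) = 0.177
r ⊗ p = max(0, 0.951 + 0.958 − 1) = max(0, 0.909) = 0.909
¬(r ⊗ p) = 1 − 0.909 = 0.091
¬¬(r ⊗ p) = 1 − 0.091 = 0.909
¬¬(r ⊗ p) → p = min(1, 1 − 0.909 + 0.958) = min(1, 1.049) = 1.000
(r → ((p → q) ⊗ r)) ⊗ (¬¬(r ⊗ p) → p) = max(0, 0.177 + 1.000 − 1) = max(0, 0.177) = 0.177

0.177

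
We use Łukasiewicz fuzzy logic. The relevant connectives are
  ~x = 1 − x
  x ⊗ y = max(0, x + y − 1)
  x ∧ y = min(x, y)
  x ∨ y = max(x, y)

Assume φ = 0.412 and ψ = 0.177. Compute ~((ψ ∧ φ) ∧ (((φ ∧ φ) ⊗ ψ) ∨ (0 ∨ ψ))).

0.823

ψ ∧ φ = min(0.177, 0.412) = 0.177
φ ∧ φ = min(0.412, 0.412) = 0.412
(φ ∧ φ) ⊗ ψ = max(0, 0.412 + 0.177 − 1) = max(0, -0.411) = 0.000
0 ∨ ψ = max(0.000, 0.177) = 0.177
((φ ∧ φ) ⊗ ψ) ∨ (0 ∨ ψ) = max(0.000, 0.177) = 0.177
(ψ ∧ φ) ∧ (((φ ∧ φ) ⊗ ψ) ∨ (0 ∨ ψ)) = min(0.177, 0.177) = 0.177
~((ψ ∧ φ) ∧ (((φ ∧ φ) ⊗ ψ) ∨ (0 ∨ ψ))) = 1 − 0.177 = 0.823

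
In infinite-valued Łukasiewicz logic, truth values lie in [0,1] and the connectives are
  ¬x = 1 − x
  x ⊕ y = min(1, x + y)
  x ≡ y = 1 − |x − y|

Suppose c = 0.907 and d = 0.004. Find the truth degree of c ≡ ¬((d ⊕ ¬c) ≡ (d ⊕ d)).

0.182

¬c = 1 − 0.907 = 0.093
d ⊕ ¬c = min(1, 0.004 + 0.093) = min(1, 0.097) = 0.097
d ⊕ d = min(1, 0.004 + 0.004) = min(1, 0.008) = 0.008
(d ⊕ ¬c) ≡ (d ⊕ d) = 1 − |0.097 − 0.008| = 1 − 0.089 = 0.911
¬((d ⊕ ¬c) ≡ (d ⊕ d)) = 1 − 0.911 = 0.089
c ≡ ¬((d ⊕ ¬c) ≡ (d ⊕ d)) = 1 − |0.907 − 0.089| = 1 − 0.818 = 0.182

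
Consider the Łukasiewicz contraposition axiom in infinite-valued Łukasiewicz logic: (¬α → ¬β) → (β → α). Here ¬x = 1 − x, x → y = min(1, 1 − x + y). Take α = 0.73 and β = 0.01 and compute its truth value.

¬α = 1 − 0.73 = 0.27
¬β = 1 − 0.01 = 0.99
¬α → ¬β = min(1, 1 − 0.27 + 0.99) = min(1, 1.72) = 1.00
β → α = min(1, 1 − 0.01 + 0.73) = min(1, 1.72) = 1.00
(¬α → ¬β) → (β → α) = min(1, 1 − 1.00 + 1.00) = min(1, 1.00) = 1.00
(As expected: an axiom of Ł∞, always 1.)

1.00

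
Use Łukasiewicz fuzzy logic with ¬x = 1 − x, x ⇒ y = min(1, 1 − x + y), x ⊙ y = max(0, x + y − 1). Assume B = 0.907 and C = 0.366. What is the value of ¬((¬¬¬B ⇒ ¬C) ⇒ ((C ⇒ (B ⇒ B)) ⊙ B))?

¬B = 1 − 0.907 = 0.093
¬¬B = 1 − 0.093 = 0.907
¬¬¬B = 1 − 0.907 = 0.093
¬C = 1 − 0.366 = 0.634
¬¬¬B ⇒ ¬C = min(1, 1 − 0.093 + 0.634) = min(1, 1.541) = 1.000
B ⇒ B = min(1, 1 − 0.907 + 0.907) = min(1, 1.000) = 1.000
C ⇒ (B ⇒ B) = min(1, 1 − 0.366 + 1.000) = min(1, 1.634) = 1.000
(C ⇒ (B ⇒ B)) ⊙ B = max(0, 1.000 + 0.907 − 1) = max(0, 0.907) = 0.907
(¬¬¬B ⇒ ¬C) ⇒ ((C ⇒ (B ⇒ B)) ⊙ B) = min(1, 1 − 1.000 + 0.907) = min(1, 0.907) = 0.907
¬((¬¬¬B ⇒ ¬C) ⇒ ((C ⇒ (B ⇒ B)) ⊙ B)) = 1 − 0.907 = 0.093

0.093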